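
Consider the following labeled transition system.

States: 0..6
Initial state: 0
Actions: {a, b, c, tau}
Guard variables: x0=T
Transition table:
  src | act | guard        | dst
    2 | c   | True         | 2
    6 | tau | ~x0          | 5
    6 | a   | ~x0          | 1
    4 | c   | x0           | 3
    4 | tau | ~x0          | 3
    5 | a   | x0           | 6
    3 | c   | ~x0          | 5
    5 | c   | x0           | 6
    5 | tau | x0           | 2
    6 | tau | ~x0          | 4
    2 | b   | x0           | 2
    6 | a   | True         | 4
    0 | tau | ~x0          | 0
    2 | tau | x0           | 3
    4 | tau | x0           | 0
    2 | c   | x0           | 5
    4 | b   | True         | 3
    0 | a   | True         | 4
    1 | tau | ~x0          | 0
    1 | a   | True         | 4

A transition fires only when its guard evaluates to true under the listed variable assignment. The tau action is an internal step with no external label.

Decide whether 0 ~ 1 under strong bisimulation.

Answer: BISIMILAR

Analysis:
Refine partition for ~:
  π0 = {{0,1,2,3,4,5,6}}
  π1 = {{0,1,6},{2,4},{3},{5}}
  π2 = {{0,1,6},{2},{3},{4},{5}}
5 equivalence class(es) (converged in 3)
class of 0: {0,1,6}; class of 1: {0,1,6}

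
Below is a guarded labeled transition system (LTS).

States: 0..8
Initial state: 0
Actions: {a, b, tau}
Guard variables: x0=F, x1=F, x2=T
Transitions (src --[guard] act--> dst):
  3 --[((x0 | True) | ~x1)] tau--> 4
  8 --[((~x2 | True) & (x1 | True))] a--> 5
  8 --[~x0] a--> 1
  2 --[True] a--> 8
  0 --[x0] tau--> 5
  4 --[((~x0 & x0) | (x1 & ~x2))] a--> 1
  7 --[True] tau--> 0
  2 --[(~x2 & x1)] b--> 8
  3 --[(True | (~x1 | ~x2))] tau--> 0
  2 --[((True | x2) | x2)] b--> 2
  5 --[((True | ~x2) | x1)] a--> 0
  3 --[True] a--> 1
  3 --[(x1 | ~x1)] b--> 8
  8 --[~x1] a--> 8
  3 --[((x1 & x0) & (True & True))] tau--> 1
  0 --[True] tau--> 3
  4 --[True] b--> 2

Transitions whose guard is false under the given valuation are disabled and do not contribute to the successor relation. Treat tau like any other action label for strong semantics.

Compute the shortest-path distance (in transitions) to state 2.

Answer: 3

Analysis:
BFS to 2:
  depth 0: {0}
  depth 1: {3}
  depth 2: {1,4,8}
  depth 3: {2,5}
2 enters at depth 3; path tau·tau·b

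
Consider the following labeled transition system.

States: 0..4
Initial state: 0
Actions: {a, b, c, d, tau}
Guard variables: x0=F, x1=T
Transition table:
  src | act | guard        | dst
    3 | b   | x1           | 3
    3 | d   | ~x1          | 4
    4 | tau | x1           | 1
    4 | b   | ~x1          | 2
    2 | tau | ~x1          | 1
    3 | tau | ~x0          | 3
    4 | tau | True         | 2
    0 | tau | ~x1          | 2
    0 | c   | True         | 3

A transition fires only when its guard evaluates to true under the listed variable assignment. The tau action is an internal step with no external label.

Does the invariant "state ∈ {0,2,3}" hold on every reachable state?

Inv-set: {0,2,3}
Reachable = {0,3}
  0: ok
  3: ok

Answer: INVARIANT HOLDS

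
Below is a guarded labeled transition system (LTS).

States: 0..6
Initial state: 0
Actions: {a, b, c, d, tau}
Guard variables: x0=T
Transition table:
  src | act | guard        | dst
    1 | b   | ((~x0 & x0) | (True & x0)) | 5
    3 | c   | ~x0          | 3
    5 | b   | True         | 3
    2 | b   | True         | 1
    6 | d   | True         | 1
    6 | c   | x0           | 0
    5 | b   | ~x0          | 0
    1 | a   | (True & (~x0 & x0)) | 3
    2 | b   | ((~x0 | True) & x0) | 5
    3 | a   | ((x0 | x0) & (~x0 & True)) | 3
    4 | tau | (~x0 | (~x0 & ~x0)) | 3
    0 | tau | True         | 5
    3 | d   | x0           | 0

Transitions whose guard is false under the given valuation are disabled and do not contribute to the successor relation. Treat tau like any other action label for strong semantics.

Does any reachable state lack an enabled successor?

Answer: DEADLOCK-FREE

Working:
Reach set: {0,3,5}
  0: tau→5  [deg 1]
  3: d→0  [deg 1]
  5: b→3  [deg 1]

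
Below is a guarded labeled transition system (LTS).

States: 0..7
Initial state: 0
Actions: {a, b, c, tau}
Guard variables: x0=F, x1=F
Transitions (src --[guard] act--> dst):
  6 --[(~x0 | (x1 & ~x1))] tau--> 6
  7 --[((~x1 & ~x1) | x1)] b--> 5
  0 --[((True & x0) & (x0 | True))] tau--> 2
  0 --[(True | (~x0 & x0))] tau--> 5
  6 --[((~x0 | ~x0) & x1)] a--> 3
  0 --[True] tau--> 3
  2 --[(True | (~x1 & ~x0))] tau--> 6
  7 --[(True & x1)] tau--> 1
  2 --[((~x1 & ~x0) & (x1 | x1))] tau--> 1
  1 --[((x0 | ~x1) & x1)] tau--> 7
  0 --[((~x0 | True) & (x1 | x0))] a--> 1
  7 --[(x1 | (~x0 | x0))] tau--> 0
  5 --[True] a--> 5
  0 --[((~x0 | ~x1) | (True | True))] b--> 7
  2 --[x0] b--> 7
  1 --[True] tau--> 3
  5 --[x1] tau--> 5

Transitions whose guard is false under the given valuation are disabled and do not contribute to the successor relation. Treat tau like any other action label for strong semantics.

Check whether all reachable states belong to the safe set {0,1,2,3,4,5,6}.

Answer: INVARIANT VIOLATED at state 7

Trace:
Safe = {0,1,2,3,4,5,6}
R = {0,3,5,7}
  0: ok
  3: ok
  5: ok
  7: ✗ unsafe
counterexample path to 7: b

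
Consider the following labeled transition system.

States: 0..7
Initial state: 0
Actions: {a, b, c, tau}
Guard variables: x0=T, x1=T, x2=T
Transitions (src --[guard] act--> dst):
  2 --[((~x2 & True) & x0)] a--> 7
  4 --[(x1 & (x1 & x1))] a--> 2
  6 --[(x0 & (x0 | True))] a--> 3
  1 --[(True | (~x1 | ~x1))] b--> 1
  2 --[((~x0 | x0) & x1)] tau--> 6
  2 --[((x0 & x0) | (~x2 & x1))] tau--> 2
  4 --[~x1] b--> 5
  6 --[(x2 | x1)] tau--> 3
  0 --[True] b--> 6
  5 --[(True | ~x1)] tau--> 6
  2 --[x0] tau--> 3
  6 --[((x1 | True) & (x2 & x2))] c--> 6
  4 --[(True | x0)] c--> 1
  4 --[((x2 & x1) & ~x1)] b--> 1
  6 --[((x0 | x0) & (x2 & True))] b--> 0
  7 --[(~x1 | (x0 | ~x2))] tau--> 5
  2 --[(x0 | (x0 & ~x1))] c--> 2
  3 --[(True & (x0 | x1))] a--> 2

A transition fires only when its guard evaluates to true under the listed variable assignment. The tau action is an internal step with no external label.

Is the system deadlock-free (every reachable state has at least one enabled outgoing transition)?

Reachable = {0,2,3,6}
  0: b→6  [1 exit(s)]
  2: c→2  tau→2  tau→3  tau→6  [4 exit(s)]
  3: a→2  [1 exit(s)]
  6: a→3  b→0  c→6  tau→3  [4 exit(s)]

Answer: DEADLOCK-FREE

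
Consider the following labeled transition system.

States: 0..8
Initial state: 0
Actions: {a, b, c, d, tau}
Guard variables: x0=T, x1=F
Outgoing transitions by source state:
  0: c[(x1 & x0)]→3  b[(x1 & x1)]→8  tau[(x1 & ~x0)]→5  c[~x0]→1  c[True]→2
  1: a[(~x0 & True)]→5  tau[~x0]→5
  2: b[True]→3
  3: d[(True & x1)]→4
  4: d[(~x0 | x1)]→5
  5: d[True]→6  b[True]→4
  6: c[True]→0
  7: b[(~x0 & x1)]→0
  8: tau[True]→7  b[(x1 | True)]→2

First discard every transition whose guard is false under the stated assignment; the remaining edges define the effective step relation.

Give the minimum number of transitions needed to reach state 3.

Layered search for 3:
  Layer 0: {0}
  Layer 1: {2}
  Layer 2: {3}
3 enters at depth 2; path c·b

Answer: 2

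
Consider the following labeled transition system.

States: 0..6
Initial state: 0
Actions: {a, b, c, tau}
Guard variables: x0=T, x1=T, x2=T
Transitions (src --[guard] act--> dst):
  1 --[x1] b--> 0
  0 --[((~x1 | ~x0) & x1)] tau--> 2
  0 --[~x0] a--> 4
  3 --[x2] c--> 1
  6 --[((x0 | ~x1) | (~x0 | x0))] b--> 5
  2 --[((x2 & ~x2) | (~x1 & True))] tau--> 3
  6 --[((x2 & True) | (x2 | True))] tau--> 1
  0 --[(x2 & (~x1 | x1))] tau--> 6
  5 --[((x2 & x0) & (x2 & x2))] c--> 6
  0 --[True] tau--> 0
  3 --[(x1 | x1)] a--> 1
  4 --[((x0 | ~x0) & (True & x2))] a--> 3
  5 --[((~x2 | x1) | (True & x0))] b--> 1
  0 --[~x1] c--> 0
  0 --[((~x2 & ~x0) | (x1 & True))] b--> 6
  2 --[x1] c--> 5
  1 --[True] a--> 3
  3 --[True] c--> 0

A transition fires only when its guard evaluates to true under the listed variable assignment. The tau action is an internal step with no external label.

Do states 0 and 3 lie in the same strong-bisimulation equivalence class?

Answer: NOT BISIMILAR

Trace:
Compute ~ classes (split until stable):
  π0 = {{0,1,2,3,4,5,6}}
  π1 = {{0,6},{1},{2},{3},{4},{5}}
  π2 = {{0},{1},{2},{3},{4},{5},{6}}
Fixed point at round 3; 7 class(es).
[0]={0}  [3]={3}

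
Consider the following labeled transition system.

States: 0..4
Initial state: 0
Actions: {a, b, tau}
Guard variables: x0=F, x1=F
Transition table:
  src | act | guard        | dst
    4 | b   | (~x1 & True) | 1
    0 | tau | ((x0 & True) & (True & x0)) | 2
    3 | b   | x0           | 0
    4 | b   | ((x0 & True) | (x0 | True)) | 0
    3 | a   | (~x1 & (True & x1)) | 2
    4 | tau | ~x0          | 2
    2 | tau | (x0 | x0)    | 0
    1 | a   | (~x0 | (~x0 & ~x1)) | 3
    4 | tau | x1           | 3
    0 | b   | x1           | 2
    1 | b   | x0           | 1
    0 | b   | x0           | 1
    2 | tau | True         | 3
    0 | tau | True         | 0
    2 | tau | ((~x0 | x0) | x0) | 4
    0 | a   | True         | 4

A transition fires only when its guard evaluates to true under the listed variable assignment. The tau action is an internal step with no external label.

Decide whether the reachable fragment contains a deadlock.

Answer: DEADLOCK at state 3

Working:
R = {0,1,2,3,4}
  0: a→4  tau→0  [2 out]
  1: a→3  [1 out]
  2: tau→3  tau→4  [2 out]
  3: ∅  [deadlock]
  4: b→0  b→1  tau→2  [3 out]
witness 3: a·b·a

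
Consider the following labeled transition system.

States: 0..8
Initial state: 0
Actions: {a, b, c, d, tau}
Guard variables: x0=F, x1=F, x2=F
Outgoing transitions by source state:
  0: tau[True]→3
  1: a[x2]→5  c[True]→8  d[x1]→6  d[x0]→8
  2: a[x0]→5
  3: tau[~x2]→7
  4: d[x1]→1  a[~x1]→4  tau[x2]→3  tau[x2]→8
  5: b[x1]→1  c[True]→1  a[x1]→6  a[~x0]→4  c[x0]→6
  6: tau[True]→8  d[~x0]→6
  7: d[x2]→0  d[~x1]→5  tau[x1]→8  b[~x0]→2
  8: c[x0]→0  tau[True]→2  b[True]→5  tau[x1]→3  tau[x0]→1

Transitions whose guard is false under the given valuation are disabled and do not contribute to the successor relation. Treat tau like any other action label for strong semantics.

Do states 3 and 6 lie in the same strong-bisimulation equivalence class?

Answer: NOT BISIMILAR

Trace:
Compute ~ classes (split until stable):
  round 0: {{0,1,2,3,4,5,6,7,8}}
  round 1: {{0,3},{1},{2},{4},{5},{6},{7},{8}}
  round 2: {{0},{1},{2},{3},{4},{5},{6},{7},{8}}
9 equivalence class(es) (converged in 3)
3∈{3}, 6∈{6}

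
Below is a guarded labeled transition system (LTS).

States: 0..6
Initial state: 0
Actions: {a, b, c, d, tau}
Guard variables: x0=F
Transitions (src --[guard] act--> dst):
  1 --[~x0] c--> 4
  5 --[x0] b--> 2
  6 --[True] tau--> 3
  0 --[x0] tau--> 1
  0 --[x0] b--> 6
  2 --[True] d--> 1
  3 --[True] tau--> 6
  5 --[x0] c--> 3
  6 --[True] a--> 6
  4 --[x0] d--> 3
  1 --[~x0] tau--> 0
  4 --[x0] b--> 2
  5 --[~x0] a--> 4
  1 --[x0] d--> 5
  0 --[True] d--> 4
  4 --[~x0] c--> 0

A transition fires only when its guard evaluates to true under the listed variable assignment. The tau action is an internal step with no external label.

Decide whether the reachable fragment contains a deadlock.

Reach set: {0,4}
  0: d→4  [deg 1]
  4: c→0  [deg 1]

Answer: DEADLOCK-FREE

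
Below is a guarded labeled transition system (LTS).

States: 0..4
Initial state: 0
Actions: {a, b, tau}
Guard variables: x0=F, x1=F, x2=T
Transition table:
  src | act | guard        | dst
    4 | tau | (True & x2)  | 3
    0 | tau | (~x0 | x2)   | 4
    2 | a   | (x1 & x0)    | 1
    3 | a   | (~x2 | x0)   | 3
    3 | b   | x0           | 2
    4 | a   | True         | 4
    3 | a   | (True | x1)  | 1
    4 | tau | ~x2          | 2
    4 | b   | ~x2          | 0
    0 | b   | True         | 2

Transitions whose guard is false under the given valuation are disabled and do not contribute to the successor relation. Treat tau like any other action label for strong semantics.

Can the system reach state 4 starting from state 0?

Guard filter leaves 5 enabled edge(s).
Layer 0: {0}
Layer 1: {2,4}  cumulative {0,2,4}
Layer 2: {3}  cumulative {0,2,3,4}
Layer 3: {1}  cumulative {0,1,2,3,4}
R = {0,1,2,3,4}
trace reaching 4: tau

Answer: REACHABLE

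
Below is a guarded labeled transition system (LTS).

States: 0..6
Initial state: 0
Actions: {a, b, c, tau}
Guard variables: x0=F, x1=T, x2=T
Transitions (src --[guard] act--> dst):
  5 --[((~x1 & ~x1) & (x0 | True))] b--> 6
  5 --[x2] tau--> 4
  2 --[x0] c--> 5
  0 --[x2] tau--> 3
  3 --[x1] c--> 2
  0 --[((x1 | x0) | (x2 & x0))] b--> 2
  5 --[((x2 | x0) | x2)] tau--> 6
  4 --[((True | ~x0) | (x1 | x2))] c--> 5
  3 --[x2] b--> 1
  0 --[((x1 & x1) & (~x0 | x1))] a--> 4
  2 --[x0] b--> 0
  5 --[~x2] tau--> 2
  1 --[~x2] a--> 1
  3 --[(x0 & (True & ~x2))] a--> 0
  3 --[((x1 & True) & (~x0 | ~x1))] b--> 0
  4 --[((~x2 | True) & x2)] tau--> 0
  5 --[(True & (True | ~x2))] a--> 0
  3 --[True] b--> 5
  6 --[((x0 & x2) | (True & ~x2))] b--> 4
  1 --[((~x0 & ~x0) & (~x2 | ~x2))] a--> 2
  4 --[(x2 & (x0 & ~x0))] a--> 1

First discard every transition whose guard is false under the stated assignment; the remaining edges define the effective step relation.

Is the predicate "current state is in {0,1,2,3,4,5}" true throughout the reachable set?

Answer: INVARIANT VIOLATED at state 6

Analysis:
Safe = {0,1,2,3,4,5}
Reach set: {0,1,2,3,4,5,6}
  0: ok
  1: ok
  2: ok
  3: ok
  4: ok
  5: ok
  6: ✗ unsafe
witness against invariant: tau·b·tau → 6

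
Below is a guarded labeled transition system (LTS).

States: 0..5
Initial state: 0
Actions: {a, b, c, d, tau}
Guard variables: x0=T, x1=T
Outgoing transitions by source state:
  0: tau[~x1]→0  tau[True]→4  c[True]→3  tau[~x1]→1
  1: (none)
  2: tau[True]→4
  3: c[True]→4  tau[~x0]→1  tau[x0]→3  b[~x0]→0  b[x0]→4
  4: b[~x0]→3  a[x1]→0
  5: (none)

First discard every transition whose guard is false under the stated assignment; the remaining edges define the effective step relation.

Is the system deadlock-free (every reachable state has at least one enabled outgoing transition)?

Answer: DEADLOCK-FREE

Trace:
R = {0,3,4}
  0: c→3  tau→4  [2 exit(s)]
  3: b→4  c→4  tau→3  [3 exit(s)]
  4: a→0  [1 exit(s)]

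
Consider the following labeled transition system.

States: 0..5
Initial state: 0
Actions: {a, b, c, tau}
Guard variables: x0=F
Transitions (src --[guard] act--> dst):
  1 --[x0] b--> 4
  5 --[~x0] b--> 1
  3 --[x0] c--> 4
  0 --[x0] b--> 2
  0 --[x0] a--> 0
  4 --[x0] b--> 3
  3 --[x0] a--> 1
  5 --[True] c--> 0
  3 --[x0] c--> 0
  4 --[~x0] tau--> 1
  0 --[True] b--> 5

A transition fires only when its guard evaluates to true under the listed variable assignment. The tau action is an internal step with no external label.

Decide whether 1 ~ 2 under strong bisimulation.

Answer: BISIMILAR

Trace:
Refine partition for ~:
  π0 = {{0,1,2,3,4,5}}
  π1 = {{0},{1,2,3},{4},{5}}
Fixed point at round 2; 4 class(es).
class of 1: {1,2,3}; class of 2: {1,2,3}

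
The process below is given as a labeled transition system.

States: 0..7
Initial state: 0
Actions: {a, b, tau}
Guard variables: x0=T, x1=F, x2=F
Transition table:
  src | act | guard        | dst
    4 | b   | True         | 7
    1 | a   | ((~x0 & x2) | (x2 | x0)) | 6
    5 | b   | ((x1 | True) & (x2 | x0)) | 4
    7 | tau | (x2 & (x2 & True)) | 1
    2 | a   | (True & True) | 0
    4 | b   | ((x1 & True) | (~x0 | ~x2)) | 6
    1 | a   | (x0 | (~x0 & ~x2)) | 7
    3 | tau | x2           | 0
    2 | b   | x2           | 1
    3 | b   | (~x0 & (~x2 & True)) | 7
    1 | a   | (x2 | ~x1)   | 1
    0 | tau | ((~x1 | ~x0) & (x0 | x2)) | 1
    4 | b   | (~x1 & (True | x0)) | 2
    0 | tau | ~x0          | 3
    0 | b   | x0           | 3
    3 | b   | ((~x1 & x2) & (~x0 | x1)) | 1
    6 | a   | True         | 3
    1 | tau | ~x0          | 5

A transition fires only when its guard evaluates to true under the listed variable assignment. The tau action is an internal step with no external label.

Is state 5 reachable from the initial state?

11 transition(s) survive guard evaluation.
L0 = {0}
L1 = {1,3}  now seen {0,1,3}
L2 = {6,7}  now seen {0,1,3,6,7}
R = {0,1,3,6,7}

Answer: UNREACHABLE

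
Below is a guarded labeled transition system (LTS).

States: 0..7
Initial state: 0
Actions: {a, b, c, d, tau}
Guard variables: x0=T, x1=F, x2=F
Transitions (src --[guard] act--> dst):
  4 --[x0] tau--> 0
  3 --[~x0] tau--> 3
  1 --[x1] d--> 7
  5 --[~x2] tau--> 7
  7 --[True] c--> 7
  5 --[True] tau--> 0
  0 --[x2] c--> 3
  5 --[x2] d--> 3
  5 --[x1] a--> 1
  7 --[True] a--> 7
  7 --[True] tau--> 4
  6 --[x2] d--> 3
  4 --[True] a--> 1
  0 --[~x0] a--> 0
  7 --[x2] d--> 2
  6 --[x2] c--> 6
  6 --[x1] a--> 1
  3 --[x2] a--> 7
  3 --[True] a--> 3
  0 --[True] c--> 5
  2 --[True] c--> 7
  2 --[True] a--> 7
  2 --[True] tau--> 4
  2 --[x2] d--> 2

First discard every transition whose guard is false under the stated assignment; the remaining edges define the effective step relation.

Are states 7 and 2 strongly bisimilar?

Answer: BISIMILAR

Working:
Bisimulation quotient by refinement:
  P[0] = {{0,1,2,3,4,5,6,7}}
  P[1] = {{0},{1,6},{2,7},{3},{4},{5}}
stable after 2 split(s): 6 block(s)
7∈{2,7}, 2∈{2,7}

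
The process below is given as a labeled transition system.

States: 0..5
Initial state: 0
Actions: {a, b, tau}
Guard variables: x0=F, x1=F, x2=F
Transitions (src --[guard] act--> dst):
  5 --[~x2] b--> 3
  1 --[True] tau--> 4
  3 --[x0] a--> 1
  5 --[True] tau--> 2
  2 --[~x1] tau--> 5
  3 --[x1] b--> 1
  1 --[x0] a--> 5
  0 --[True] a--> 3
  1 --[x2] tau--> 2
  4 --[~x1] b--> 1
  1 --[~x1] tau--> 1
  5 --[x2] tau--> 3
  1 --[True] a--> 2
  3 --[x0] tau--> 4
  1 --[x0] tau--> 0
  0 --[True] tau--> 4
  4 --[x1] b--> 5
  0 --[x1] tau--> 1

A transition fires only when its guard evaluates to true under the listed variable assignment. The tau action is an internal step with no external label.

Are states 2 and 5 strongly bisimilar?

Answer: NOT BISIMILAR

Analysis:
Bisimulation quotient by refinement:
  π0 = {{0,1,2,3,4,5}}
  π1 = {{0,1},{2},{3},{4},{5}}
  π2 = {{0},{1},{2},{3},{4},{5}}
6 equivalence class(es) (converged in 3)
[2]={2}  [5]={5}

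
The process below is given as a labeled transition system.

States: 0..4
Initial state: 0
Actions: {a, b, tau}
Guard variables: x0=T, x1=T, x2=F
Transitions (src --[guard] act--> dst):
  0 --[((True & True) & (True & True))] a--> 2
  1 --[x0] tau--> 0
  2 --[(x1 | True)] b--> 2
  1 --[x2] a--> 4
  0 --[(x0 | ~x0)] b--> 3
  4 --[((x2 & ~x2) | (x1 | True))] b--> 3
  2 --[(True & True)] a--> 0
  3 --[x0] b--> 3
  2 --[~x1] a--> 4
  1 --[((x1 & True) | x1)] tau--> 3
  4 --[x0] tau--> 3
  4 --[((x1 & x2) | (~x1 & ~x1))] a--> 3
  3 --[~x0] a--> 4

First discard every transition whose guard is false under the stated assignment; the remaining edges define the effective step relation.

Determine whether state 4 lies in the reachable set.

Guard filter leaves 9 enabled edge(s).
L0 = {0}
L1 = {2,3}  total {0,2,3}
Reachable = {0,2,3}

Answer: UNREACHABLE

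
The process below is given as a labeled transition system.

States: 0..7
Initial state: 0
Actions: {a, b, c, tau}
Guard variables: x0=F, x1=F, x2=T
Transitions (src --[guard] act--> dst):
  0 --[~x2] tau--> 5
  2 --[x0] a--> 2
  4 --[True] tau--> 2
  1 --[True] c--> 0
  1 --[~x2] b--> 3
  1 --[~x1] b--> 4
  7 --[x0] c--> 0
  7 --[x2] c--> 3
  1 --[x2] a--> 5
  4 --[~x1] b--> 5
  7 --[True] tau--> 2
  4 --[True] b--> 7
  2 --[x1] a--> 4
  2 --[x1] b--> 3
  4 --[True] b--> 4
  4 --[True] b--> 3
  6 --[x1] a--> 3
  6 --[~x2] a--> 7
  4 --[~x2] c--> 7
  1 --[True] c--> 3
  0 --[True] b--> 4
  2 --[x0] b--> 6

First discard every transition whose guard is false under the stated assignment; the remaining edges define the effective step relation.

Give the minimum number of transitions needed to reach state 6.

Answer: UNREACHABLE

Trace:
Layered search for 6:
  depth 0: {0}
  depth 1: {4}
  depth 2: {2,3,5,7}
6 never appears.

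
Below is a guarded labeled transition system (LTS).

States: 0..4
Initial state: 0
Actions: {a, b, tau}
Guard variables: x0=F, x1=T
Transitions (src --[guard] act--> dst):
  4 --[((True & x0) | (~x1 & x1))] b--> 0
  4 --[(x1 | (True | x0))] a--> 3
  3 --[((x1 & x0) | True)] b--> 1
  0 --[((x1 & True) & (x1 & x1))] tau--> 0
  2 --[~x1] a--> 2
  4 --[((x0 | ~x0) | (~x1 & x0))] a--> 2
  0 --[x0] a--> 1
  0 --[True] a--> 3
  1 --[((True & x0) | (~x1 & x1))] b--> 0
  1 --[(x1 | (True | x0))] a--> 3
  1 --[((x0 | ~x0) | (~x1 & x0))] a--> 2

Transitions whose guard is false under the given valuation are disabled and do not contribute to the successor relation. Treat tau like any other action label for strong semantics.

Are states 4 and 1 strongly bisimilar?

Refine partition for ~:
  round 0: {{0,1,2,3,4}}
  round 1: {{0},{1,4},{2},{3}}
4 equivalence class(es) (converged in 2)
class of 4: {1,4}; class of 1: {1,4}

Answer: BISIMILAR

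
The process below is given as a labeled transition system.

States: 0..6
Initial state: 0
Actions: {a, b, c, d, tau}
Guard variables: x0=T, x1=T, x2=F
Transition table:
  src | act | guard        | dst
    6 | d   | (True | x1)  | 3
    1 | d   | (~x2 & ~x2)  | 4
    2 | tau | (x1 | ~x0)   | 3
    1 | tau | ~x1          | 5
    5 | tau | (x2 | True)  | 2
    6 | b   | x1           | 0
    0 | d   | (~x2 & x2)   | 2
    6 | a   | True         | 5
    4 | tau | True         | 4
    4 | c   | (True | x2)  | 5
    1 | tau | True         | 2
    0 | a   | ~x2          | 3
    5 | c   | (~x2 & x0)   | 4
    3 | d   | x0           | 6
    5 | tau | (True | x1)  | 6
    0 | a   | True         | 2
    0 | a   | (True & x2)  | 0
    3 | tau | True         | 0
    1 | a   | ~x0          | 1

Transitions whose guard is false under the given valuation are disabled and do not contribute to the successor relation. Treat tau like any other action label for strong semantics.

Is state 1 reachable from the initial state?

Guard filter leaves 15 enabled edge(s).
depth 0: {0}
depth 1: {2,3}  total {0,2,3}
depth 2: {6}  total {0,2,3,6}
depth 3: {5}  total {0,2,3,5,6}
depth 4: {4}  total {0,2,3,4,5,6}
Reach set: {0,2,3,4,5,6}

Answer: UNREACHABLE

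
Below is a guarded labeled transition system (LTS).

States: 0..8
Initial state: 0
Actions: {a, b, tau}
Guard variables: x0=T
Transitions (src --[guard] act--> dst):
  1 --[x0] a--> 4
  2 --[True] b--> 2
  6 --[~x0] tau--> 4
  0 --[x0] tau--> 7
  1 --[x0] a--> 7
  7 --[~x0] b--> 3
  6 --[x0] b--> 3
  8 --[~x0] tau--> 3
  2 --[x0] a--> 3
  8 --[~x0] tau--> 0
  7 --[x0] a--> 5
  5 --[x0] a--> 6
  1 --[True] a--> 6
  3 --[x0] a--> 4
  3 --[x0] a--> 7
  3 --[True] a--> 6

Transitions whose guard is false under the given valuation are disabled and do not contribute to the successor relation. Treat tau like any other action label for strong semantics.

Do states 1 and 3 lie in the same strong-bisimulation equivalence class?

Answer: BISIMILAR

Working:
Compute ~ classes (split until stable):
  P[0] = {{0,1,2,3,4,5,6,7,8}}
  P[1] = {{0},{1,3,5,7},{2},{4,8},{6}}
  P[2] = {{0},{1,3},{2},{4,8},{5},{6},{7}}
7 equivalence class(es) (converged in 3)
1∈{1,3}, 3∈{1,3}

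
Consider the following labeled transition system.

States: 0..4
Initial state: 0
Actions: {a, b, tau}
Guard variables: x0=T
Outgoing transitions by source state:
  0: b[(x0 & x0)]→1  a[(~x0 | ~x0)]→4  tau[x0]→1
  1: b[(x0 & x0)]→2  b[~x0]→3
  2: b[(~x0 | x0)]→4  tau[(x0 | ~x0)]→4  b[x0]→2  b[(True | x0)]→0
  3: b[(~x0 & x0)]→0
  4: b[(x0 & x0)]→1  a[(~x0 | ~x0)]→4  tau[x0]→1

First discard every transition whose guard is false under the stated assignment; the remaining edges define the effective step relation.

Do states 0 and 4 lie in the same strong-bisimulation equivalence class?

Answer: BISIMILAR

Working:
Bisimulation quotient by refinement:
  round 0: {{0,1,2,3,4}}
  round 1: {{0,2,4},{1},{3}}
  round 2: {{0,4},{1},{2},{3}}
stable after 3 split(s): 4 block(s)
class of 0: {0,4}; class of 4: {0,4}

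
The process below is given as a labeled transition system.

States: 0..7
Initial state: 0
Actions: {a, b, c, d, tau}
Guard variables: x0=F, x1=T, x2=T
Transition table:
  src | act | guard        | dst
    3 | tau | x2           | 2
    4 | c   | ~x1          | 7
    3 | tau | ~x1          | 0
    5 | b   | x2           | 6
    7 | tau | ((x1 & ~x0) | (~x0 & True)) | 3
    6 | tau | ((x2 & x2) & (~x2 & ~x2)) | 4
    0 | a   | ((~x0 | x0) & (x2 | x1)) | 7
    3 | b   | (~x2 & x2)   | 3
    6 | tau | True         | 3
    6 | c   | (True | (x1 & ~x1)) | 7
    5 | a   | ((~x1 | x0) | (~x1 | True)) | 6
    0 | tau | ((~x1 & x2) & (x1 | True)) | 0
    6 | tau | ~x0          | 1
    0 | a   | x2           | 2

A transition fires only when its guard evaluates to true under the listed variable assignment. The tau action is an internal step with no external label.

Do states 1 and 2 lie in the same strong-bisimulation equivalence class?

Answer: BISIMILAR

Working:
Bisimulation quotient by refinement:
  π0 = {{0,1,2,3,4,5,6,7}}
  π1 = {{0},{1,2,4},{3,7},{5},{6}}
  π2 = {{0},{1,2,4},{3},{5},{6},{7}}
6 equivalence class(es) (converged in 3)
[1]={1,2,4}  [2]={1,2,4}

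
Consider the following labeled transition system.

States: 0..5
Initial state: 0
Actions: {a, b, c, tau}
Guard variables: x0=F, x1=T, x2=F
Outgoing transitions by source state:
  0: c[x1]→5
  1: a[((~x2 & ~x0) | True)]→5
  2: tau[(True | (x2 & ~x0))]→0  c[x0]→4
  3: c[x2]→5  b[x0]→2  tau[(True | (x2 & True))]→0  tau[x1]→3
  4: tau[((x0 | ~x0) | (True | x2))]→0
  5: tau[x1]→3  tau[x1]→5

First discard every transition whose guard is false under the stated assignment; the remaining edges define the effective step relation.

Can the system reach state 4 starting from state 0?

Answer: UNREACHABLE

Trace:
Guard filter leaves 8 enabled edge(s).
depth 0: {0}
depth 1: {5}  now seen {0,5}
depth 2: {3}  now seen {0,3,5}
Reach set: {0,3,5}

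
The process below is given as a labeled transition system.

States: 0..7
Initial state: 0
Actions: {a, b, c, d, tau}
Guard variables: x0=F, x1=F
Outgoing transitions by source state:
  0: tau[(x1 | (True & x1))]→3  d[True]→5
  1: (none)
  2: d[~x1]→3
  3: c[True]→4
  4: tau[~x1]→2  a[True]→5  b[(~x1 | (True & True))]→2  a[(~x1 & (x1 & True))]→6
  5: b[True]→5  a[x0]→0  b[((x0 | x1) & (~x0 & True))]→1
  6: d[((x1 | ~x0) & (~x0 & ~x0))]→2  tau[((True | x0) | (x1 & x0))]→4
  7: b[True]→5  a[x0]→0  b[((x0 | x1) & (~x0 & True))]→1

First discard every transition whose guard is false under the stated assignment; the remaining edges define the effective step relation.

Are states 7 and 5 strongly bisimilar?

Bisimulation quotient by refinement:
  round 0: {{0,1,2,3,4,5,6,7}}
  round 1: {{0,2},{1},{3},{4},{5,7},{6}}
  round 2: {{0},{1},{2},{3},{4},{5,7},{6}}
stable after 3 split(s): 7 block(s)
7∈{5,7}, 5∈{5,7}

Answer: BISIMILAR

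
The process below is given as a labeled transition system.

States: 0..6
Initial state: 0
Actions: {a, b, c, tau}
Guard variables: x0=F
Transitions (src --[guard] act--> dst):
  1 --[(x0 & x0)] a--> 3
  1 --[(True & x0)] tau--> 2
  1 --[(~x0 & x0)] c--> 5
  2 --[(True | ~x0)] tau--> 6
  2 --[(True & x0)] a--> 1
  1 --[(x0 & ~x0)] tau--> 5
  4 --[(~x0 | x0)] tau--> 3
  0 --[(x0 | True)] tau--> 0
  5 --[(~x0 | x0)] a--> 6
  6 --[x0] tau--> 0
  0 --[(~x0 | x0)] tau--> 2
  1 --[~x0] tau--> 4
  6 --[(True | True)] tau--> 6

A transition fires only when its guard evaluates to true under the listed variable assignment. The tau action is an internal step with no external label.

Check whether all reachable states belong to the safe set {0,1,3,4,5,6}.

Safe = {0,1,3,4,5,6}
R = {0,2,6}
  0: ok
  2: ✗ unsafe
  6: ok
reach 2 via tau — violates

Answer: INVARIANT VIOLATED at state 2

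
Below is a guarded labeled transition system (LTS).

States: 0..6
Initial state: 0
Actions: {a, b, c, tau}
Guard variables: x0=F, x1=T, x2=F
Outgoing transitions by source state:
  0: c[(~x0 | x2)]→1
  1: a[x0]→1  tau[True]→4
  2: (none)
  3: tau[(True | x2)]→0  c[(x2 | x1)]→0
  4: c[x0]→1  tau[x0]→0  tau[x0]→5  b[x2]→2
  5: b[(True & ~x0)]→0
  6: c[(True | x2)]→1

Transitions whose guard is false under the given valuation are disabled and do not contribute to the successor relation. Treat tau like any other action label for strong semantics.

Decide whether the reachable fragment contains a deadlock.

Reach set: {0,1,4}
  0: c→1  [1 out]
  1: tau→4  [1 out]
  4: ∅  [no exit]
Path to 4: c·tau

Answer: DEADLOCK at state 4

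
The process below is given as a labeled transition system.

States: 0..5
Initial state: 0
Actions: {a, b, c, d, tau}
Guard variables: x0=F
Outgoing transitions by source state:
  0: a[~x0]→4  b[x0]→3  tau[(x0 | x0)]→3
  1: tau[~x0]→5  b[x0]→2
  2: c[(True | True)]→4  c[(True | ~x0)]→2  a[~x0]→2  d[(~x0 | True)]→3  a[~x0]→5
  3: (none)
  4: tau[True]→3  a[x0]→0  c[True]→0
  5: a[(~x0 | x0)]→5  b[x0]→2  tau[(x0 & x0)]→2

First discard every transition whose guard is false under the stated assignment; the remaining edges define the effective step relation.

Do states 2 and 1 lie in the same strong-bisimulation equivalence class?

Answer: NOT BISIMILAR

Analysis:
Bisimulation quotient by refinement:
  round 0: {{0,1,2,3,4,5}}
  round 1: {{0,5},{1},{2},{3},{4}}
  round 2: {{0},{1},{2},{3},{4},{5}}
Fixed point at round 3; 6 class(es).
class of 2: {2}; class of 1: {1}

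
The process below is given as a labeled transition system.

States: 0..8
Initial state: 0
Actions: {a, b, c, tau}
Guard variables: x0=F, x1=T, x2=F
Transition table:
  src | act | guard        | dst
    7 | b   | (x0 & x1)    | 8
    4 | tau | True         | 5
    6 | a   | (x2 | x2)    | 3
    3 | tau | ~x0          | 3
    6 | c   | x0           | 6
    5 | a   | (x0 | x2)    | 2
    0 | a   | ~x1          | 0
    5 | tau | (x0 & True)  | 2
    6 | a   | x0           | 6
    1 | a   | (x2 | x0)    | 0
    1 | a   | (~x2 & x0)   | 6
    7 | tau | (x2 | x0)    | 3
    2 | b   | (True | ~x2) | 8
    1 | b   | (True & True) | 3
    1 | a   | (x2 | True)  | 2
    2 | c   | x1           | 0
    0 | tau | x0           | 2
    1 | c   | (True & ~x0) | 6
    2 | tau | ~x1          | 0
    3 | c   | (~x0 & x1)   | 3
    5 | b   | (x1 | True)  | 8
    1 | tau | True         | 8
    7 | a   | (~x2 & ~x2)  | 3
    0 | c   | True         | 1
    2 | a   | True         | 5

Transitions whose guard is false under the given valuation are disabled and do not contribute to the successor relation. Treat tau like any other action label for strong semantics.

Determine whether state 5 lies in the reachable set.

After dropping false guards: 13 live edges.
depth 0: {0}
depth 1: {1}  cumulative {0,1}
depth 2: {2,3,6,8}  cumulative {0,1,2,3,6,8}
depth 3: {5}  cumulative {0,1,2,3,5,6,8}
R = {0,1,2,3,5,6,8}
trace reaching 5: c·a·a

Answer: REACHABLE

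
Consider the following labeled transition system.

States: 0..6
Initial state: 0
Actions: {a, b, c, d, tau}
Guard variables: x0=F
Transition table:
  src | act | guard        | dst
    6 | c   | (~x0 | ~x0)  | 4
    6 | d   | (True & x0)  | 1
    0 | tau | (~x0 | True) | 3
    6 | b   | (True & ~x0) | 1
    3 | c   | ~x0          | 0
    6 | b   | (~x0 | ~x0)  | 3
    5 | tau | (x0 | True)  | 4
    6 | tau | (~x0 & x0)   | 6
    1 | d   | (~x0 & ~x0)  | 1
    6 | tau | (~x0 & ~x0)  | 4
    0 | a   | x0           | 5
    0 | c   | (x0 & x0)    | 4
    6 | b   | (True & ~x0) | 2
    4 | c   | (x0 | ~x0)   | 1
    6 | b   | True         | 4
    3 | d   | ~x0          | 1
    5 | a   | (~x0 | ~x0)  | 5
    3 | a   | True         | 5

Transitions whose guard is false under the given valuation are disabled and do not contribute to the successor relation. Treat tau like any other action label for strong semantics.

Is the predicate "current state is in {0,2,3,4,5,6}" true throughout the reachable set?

Answer: INVARIANT VIOLATED at state 1

Working:
Inv-set: {0,2,3,4,5,6}
Reachable = {0,1,3,4,5}
  0: ✓
  1: outside
  3: ✓
  4: ✓
  5: ✓
counterexample path to 1: tau·d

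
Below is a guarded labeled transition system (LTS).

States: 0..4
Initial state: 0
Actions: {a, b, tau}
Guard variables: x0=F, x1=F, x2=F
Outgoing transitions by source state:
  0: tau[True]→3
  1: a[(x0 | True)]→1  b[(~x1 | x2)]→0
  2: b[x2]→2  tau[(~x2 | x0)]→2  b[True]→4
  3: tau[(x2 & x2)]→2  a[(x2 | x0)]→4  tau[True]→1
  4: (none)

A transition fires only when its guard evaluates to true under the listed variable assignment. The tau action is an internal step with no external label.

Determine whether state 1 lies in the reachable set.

Guard filter leaves 6 enabled edge(s).
depth 0: {0}
depth 1: {3}  total {0,3}
depth 2: {1}  total {0,1,3}
Reachable = {0,1,3}
Path to 1: tau·tau

Answer: REACHABLE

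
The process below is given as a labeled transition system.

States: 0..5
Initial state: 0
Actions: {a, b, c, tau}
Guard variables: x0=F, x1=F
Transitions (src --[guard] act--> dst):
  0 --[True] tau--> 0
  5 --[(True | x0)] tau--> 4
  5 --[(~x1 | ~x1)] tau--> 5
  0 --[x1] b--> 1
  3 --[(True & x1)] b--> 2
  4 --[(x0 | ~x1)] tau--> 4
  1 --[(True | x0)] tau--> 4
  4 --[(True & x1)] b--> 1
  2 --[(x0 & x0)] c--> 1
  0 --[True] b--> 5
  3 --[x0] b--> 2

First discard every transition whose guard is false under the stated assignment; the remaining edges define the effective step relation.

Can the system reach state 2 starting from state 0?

Answer: UNREACHABLE

Trace:
Guard filter leaves 6 enabled edge(s).
depth 0: {0}
depth 1: {5}  total {0,5}
depth 2: {4}  total {0,4,5}
Reachable = {0,4,5}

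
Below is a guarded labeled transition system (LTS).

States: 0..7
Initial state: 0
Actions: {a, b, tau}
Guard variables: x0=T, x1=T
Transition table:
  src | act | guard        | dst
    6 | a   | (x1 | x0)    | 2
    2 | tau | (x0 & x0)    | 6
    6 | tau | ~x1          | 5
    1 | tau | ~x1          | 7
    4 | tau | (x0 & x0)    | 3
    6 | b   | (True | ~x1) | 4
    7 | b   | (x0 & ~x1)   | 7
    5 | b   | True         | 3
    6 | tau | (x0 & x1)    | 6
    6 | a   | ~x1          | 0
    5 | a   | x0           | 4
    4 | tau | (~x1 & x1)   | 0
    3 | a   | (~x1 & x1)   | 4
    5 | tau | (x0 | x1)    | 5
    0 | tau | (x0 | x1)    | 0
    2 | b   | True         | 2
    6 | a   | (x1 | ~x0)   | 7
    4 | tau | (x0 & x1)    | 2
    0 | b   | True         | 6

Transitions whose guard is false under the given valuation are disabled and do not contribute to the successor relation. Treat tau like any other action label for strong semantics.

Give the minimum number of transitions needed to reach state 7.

BFS to 7:
  depth 0: {0}
  depth 1: {6}
  depth 2: {2,4,7}
depth(7)=2, e.g. b·a

Answer: 2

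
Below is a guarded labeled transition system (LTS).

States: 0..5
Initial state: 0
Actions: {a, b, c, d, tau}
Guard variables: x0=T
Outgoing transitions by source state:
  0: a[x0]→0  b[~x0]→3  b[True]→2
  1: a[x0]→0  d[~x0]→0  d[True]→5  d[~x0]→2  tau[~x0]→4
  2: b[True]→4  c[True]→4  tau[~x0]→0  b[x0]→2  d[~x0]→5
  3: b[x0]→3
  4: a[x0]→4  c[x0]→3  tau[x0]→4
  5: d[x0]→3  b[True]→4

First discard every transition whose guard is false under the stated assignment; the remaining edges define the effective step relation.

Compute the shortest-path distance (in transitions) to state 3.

Breadth-first toward 3:
  Layer 0: {0}
  Layer 1: {2}
  Layer 2: {4}
  Layer 3: {3}
first hit 3 at d=3 via b·b·c

Answer: 3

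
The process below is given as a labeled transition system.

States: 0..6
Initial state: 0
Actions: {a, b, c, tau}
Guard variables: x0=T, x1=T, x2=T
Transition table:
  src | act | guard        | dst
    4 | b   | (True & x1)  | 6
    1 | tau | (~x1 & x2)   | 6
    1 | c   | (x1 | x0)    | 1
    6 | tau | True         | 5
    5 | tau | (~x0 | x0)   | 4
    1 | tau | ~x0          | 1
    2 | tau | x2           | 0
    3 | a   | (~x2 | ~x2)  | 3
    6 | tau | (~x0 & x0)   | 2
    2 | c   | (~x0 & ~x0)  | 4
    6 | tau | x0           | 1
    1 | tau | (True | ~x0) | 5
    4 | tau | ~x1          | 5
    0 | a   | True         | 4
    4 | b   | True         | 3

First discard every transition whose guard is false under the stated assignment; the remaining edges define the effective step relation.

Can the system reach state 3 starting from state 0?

Guard filter leaves 9 enabled edge(s).
L0 = {0}
L1 = {4}  now seen {0,4}
L2 = {3,6}  now seen {0,3,4,6}
L3 = {1,5}  now seen {0,1,3,4,5,6}
Reachable = {0,1,3,4,5,6}
trace reaching 3: a·b

Answer: REACHABLE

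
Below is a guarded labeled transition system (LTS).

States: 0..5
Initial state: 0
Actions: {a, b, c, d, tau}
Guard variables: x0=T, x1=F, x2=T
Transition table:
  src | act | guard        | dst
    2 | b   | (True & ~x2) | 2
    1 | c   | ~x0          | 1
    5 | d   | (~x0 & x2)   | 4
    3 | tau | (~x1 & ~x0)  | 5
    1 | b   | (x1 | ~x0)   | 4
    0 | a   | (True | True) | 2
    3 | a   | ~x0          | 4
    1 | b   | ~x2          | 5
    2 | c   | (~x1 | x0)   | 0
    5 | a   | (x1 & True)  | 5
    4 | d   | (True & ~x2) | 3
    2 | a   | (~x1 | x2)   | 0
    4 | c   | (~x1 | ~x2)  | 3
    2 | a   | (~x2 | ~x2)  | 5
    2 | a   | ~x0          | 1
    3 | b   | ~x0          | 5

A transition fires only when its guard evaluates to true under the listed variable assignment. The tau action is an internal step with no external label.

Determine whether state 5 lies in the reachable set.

After dropping false guards: 4 live edges.
Layer 0: {0}
Layer 1: {2}  total {0,2}
Reach set: {0,2}

Answer: UNREACHABLE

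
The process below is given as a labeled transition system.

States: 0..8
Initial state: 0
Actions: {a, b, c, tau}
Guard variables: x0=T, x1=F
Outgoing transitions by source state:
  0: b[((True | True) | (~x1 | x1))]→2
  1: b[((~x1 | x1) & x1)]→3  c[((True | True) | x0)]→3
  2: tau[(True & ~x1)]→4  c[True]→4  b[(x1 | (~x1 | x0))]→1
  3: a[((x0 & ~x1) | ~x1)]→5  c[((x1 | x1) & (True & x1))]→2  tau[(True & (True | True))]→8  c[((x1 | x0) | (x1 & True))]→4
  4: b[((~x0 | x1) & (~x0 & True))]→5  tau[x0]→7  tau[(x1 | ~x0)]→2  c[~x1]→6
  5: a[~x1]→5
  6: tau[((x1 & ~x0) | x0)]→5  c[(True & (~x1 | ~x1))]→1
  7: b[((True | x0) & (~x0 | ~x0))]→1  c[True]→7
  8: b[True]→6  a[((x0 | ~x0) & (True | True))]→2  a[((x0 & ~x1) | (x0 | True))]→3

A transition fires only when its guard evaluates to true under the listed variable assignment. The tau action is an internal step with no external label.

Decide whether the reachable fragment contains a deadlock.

R = {0,1,2,3,4,5,6,7,8}
  0: b→2  [1 out]
  1: c→3  [1 out]
  2: b→1  c→4  tau→4  [3 out]
  3: a→5  c→4  tau→8  [3 out]
  4: c→6  tau→7  [2 out]
  5: a→5  [1 out]
  6: c→1  tau→5  [2 out]
  7: c→7  [1 out]
  8: a→2  a→3  b→6  [3 out]

Answer: DEADLOCK-FREE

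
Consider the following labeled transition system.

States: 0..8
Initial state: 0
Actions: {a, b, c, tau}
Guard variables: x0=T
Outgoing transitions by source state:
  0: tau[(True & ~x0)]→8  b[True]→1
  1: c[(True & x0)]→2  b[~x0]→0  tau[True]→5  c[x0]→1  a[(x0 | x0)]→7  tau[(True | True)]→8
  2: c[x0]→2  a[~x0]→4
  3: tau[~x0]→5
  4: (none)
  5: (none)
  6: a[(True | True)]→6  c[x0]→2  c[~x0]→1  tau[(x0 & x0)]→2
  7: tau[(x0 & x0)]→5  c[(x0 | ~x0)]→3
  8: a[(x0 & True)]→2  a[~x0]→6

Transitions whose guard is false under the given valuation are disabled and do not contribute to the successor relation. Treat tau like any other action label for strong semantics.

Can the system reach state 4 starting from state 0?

Guard filter leaves 13 enabled edge(s).
Layer 0: {0}
Layer 1: {1}  total {0,1}
Layer 2: {2,5,7,8}  total {0,1,2,5,7,8}
Layer 3: {3}  total {0,1,2,3,5,7,8}
Reachable = {0,1,2,3,5,7,8}

Answer: UNREACHABLE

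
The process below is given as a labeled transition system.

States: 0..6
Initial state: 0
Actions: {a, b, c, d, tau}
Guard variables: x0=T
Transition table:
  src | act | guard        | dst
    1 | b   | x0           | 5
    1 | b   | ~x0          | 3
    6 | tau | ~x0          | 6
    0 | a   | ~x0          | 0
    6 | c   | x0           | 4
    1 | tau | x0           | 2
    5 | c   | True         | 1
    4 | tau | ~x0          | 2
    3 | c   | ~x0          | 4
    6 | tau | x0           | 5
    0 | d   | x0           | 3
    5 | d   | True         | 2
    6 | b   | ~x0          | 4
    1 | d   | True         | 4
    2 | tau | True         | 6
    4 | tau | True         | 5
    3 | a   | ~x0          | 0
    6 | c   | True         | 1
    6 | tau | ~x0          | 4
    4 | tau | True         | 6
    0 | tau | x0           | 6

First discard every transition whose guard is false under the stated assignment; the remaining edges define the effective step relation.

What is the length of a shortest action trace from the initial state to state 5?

Layered search for 5:
  L0 = {0}
  L1 = {3,6}
  L2 = {1,4,5}
depth(5)=2, e.g. tau·tau

Answer: 2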